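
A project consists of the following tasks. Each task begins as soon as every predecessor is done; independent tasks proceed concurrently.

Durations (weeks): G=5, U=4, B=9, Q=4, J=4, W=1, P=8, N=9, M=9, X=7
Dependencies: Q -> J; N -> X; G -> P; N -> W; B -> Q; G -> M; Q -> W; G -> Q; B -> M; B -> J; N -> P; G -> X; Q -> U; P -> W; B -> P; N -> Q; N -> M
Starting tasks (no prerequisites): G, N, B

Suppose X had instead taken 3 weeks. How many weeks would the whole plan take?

As given, the longest chain is N→P→W = 9+8+1 = 18, so the finish is 18 weeks.
X has 2 weeks of float (longest path through it is 16).
The critical path is still N→P→W; finish is now 18 weeks.

18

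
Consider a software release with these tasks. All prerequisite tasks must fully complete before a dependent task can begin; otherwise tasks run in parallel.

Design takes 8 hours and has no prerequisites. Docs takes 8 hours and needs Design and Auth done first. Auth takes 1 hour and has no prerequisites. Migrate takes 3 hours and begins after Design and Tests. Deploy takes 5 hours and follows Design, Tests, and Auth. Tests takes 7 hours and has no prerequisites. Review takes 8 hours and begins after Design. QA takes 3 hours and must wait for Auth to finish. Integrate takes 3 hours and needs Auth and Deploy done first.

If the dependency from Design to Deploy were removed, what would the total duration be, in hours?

With the dependency in place, Design→Docs = 8+8 = 16 sets the finish at 16 hours.
Without Design→Deploy, Deploy's earliest start moves from 8 to 7.
The longest chain is now Design→Docs = 8+8 = 16, so the job takes 16 hours.

16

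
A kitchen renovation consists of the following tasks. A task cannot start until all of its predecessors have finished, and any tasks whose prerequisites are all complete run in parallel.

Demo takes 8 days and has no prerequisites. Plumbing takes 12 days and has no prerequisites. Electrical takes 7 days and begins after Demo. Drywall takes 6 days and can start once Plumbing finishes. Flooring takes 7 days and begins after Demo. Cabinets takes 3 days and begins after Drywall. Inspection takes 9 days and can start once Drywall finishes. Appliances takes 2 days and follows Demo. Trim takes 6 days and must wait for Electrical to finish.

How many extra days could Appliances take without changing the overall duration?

17

Plumbing→Drywall→Inspection = 12+6+9 = 27 sets the makespan at 27 days.
Longest path through Appliances: 10 days (earliest finish 10, latest finish 27).
Float = 27 − 10 = 17.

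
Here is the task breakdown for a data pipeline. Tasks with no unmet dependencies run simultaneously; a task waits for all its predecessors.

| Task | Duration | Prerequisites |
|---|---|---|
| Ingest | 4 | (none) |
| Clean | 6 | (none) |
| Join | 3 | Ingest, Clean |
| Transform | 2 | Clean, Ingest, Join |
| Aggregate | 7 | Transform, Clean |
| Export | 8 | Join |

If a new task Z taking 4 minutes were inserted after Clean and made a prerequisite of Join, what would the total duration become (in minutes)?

22

Originally the plan takes 18 minutes.
With Z inserted, Join now waits for max(Ingest, Clean, Z).
New critical path: Clean→Z→Join→Transform→Aggregate = 6+4+3+2+7 = 22 ⇒ 22 minutes.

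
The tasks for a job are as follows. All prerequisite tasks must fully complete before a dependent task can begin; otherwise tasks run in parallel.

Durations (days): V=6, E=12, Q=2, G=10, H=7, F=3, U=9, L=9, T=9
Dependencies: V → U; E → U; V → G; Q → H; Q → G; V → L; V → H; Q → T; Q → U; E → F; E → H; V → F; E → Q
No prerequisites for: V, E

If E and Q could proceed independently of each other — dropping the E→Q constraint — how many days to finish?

21

Original critical path: E→Q→G = 12+2+10 = 24 ⇒ 24 days.
Without E→Q, Q's earliest start moves from 12 to 0.
After: E→U = 12+9 = 21 → 21 days.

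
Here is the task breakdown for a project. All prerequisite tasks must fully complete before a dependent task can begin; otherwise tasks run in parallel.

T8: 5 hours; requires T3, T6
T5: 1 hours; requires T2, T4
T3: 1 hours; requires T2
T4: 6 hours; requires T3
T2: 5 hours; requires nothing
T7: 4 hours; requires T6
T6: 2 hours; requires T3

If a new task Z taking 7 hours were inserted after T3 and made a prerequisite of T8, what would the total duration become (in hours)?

18

Originally the job takes 13 hours.
With Z inserted, T8 now waits for max(T3, T6, Z).
New critical path: T2→T3→Z→T8 = 5+1+7+5 = 18 ⇒ 18 hours.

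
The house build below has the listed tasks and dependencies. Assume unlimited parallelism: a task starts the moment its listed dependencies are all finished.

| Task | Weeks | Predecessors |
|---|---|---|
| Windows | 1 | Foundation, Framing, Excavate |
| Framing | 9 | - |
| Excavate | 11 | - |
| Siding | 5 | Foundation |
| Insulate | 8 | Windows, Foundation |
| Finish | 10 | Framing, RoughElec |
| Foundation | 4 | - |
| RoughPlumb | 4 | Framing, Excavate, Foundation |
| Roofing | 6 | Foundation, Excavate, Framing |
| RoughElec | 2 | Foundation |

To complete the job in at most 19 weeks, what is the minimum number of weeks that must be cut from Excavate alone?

Current finish: 20 weeks; target: 19.
Excavate is on every critical path, so each week cut from Excavate cuts the finish by one (this holds down to a finish of 19).
Need 20 − 19 = 1 week off Excavate → Excavate becomes 10 weeks, finish becomes 19.

1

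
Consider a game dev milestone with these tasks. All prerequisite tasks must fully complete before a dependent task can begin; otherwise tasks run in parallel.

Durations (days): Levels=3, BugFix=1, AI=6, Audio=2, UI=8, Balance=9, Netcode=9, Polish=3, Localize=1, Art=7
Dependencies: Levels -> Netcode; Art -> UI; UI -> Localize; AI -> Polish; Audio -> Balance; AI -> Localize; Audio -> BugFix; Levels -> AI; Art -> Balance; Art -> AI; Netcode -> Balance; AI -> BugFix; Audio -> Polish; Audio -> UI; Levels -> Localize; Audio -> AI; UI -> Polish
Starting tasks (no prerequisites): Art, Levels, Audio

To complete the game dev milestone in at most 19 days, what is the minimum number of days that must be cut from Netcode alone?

2

Current finish: 21 days; target: 19.
Netcode is on every critical path, so each day cut from Netcode cuts the finish by one (this holds down to a finish of 18).
Need 21 − 19 = 2 days off Netcode → Netcode becomes 7 days, finish becomes 19.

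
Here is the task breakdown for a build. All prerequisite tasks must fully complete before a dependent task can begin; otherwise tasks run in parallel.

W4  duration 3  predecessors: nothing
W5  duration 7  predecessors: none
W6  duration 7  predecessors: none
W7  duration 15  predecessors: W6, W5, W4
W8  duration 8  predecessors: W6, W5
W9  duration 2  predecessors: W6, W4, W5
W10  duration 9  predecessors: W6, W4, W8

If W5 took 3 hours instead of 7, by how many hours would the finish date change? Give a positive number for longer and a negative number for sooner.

As given, the longest chain is W5→W8→W10 = 7+8+9 = 24, so the finish is 24 hours.
Since W5 is critical, the -4 change carries straight to that chain (now 20 hours).
Now W6→W8→W10 = 7+8+9 = 24 is longest, so the finish becomes 24 hours.
Change in finish: 24 − 24 = +0 hours.

0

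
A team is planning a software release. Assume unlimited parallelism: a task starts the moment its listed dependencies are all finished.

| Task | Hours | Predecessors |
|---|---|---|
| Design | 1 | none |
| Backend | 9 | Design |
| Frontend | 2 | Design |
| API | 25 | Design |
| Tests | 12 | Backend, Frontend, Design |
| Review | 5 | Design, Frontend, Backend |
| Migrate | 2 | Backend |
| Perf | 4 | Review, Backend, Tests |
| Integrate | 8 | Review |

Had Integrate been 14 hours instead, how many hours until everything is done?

Actual critical path: Design→Backend→Tests→Perf = 1+9+12+4 = 26 ⇒ 26 hours.
Integrate is off the critical path — its longest chain is 23 hours, giving 3 of slack.
New critical path: Design→Backend→Review→Integrate = 1+9+5+14 = 29 ⇒ 29 hours.

29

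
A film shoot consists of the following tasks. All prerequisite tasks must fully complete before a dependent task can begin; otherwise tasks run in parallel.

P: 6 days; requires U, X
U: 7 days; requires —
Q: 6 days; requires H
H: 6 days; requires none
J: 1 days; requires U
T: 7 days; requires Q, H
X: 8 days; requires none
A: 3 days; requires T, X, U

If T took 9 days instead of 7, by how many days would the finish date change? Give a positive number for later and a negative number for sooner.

As given, the longest chain is H→Q→T→A = 6+6+7+3 = 22, so the finish is 22 days.
T is on the critical path; changing it to 9 makes that path 24 days.
That remains the longest chain; total 24 days.
Change in finish: 24 − 22 = +2 days.

2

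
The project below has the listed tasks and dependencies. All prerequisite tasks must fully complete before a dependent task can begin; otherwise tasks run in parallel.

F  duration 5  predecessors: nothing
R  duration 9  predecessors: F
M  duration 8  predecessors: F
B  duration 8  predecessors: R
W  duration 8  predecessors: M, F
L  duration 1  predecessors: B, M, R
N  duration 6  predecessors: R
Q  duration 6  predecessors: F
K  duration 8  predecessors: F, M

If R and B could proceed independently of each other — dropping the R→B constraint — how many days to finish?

Before: longest chain F→R→B→L = 5+9+8+1 = 23, finish 23.
Without R→B, B's earliest start moves from 14 to 0.
The longest chain is now F→M→W = 5+8+8 = 21, so the project takes 21 days.

21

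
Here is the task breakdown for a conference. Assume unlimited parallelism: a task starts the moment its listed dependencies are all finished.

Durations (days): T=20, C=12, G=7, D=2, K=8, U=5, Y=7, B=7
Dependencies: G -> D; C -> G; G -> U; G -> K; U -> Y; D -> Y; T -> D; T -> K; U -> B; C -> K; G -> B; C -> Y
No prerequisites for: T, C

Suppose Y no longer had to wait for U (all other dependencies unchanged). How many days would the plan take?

31

Before: longest chain C→G→U→Y = 12+7+5+7 = 31, finish 31.
Without U→Y, Y's earliest start moves from 24 to 22.
The longest chain is now C→G→U→B = 12+7+5+7 = 31, so the plan takes 31 days.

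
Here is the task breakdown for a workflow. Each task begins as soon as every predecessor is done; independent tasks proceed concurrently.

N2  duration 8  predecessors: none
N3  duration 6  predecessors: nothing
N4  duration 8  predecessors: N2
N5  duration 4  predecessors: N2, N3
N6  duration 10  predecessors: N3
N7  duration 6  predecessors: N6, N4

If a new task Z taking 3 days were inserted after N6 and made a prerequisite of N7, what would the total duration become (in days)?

Originally the project takes 22 days.
With Z inserted, N7 now waits for max(N6, N4, Z).
New critical path: N3→N6→Z→N7 = 6+10+3+6 = 25 ⇒ 25 days.

25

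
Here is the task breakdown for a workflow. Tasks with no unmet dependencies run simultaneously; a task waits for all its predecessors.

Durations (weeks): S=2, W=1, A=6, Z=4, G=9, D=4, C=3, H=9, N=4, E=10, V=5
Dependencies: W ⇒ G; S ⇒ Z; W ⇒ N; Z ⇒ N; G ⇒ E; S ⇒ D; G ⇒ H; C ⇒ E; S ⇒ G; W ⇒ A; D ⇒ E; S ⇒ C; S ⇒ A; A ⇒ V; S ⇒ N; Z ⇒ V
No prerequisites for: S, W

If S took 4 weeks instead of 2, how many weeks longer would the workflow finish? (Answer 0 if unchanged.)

2

The binding path is S→G→E = 2+9+10 = 21; finish at 21 weeks.
S lies on that path, so at 4 weeks the path becomes 23 weeks.
No other chain overtakes it, so the finish is 23 weeks.
Change in finish: 23 − 21 = +2 weeks.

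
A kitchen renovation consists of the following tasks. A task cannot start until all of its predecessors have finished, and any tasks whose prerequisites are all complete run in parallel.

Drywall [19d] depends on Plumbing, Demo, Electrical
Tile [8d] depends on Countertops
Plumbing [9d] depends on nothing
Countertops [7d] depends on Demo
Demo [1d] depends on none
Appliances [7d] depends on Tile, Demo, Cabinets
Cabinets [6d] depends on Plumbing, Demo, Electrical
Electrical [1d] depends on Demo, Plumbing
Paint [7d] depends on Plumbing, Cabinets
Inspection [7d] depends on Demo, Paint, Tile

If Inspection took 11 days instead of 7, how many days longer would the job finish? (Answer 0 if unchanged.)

4

Actual critical path: Plumbing→Electrical→Cabinets→Paint→Inspection = 9+1+6+7+7 = 30 ⇒ 30 days.
Since Inspection is critical, the +4 change carries straight to that chain (now 34 days).
That remains the longest chain; total 34 days.
Change in finish: 34 − 30 = +4 days.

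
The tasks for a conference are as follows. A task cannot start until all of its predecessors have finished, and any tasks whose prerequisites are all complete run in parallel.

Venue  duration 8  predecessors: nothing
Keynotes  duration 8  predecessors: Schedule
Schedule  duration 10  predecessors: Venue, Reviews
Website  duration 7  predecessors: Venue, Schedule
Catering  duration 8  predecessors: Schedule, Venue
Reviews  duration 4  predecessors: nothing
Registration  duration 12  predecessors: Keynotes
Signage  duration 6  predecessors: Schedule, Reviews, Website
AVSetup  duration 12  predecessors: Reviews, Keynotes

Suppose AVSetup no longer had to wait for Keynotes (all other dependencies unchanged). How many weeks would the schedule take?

With the dependency in place, Venue→Schedule→Keynotes→Registration = 8+10+8+12 = 38 sets the finish at 38 weeks.
Without Keynotes→AVSetup, AVSetup's earliest start moves from 26 to 4.
After: Venue→Schedule→Keynotes→Registration = 8+10+8+12 = 38 → 38 weeks.

38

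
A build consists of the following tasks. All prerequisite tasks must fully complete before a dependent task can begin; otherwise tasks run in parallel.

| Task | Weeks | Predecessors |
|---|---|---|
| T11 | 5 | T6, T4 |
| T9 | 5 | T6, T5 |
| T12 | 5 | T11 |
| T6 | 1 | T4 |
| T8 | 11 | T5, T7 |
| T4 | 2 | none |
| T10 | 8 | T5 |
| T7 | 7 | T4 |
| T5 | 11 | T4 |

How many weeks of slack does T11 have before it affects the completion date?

The longest chain is T4→T5→T8 = 2+11+11 = 24; overall finish 24 weeks.
The longest chain containing T11 totals 13 weeks.
Float = 24 − 13 = 11.

11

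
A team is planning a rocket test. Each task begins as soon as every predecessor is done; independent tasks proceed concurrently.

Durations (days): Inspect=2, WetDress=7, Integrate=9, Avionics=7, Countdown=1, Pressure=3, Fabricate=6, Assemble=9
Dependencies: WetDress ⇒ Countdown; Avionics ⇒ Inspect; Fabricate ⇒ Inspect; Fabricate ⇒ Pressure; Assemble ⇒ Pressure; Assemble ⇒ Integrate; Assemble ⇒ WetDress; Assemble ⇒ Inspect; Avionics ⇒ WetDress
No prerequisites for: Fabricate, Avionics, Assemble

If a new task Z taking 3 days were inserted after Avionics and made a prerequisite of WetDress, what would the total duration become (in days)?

Originally the plan takes 18 days.
With Z inserted, WetDress now waits for max(Avionics, Assemble, Z).
New critical path: Avionics→Z→WetDress→Countdown = 7+3+7+1 = 18 ⇒ 18 days.

18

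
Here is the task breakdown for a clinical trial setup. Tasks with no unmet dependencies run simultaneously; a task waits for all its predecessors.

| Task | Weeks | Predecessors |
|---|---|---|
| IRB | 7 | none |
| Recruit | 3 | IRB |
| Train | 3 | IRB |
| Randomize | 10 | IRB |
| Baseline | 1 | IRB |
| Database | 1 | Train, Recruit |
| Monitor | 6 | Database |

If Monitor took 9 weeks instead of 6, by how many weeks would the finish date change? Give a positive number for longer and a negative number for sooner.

Actual critical path: IRB→Recruit→Database→Monitor = 7+3+1+6 = 17 ⇒ 17 weeks.
Monitor lies on that path, so at 9 weeks the path becomes 20 weeks.
That remains the longest chain; total 20 weeks.
Change in finish: 20 − 17 = +3 weeks.

3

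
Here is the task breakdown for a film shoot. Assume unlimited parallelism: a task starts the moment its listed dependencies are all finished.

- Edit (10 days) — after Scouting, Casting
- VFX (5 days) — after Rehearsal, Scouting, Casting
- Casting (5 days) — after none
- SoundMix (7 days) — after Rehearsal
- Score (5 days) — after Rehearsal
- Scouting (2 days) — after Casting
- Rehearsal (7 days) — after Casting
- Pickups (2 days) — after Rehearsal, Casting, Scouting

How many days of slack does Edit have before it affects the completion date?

The longest chain is Casting→Rehearsal→SoundMix = 5+7+7 = 19; overall finish 19 days.
Edit finishes as early as 17 and must finish by 19.
So Edit can slip 19 − 17 = 2 days.

2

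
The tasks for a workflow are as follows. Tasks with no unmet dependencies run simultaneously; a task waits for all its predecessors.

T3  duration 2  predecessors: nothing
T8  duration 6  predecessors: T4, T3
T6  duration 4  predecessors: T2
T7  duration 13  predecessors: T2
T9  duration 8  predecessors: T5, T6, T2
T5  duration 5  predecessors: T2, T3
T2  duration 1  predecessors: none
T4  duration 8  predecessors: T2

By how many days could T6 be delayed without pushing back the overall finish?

The longest chain is T2→T4→T8 = 1+8+6 = 15; overall finish 15 days.
Longest path through T6: 13 days (earliest finish 5, latest finish 7).
Float = 15 − 13 = 2.

2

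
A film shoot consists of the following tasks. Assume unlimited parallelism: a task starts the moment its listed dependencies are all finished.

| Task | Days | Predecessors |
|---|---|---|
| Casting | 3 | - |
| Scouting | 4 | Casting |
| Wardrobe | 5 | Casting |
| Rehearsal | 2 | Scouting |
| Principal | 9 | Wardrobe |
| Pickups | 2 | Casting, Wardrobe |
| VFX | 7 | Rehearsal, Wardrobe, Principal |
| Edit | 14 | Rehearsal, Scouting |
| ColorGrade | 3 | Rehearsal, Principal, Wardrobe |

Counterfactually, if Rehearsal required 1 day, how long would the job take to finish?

24

Critical path before the change: Casting→Wardrobe→Principal→VFX = 3+5+9+7 = 24 giving 24 days.
Rehearsal has 1 day of float (longest path through it is 23).
No other chain overtakes it, so the finish is 24 days.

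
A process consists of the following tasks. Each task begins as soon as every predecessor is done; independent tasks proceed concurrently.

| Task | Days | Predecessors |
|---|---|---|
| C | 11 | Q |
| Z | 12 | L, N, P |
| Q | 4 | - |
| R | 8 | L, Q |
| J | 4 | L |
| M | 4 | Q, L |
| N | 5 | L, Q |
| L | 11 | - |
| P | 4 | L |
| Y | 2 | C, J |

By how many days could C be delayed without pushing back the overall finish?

Critical path: L→N→Z = 11+5+12 = 28, so the finish is 28 days.
Longest path through C: 17 days (earliest finish 15, latest finish 26).
Float = 28 − 17 = 11.

11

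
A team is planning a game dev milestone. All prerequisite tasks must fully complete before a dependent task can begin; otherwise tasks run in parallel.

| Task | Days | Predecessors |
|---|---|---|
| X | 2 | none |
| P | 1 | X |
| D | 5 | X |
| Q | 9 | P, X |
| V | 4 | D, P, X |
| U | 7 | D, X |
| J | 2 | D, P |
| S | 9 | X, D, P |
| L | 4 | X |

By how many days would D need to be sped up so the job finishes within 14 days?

Current finish: 16 days; target: 14.
D is on every critical path, so each day cut from D cuts the finish by one (this holds down to a finish of 12).
Need 16 − 14 = 2 days off D → D becomes 3 days, finish becomes 14.

2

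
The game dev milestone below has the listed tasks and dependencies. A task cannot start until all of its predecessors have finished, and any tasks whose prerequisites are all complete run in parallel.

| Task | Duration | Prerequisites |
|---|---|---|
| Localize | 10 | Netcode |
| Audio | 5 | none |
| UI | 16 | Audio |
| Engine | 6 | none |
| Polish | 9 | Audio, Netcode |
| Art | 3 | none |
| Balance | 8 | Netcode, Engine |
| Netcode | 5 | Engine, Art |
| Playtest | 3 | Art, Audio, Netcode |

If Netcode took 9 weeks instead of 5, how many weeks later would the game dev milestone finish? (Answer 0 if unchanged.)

4

Critical path before the change: Engine→Netcode→Localize = 6+5+10 = 21 giving 21 weeks.
Netcode is on the critical path; changing it to 9 makes that path 25 weeks.
No other chain overtakes it, so the finish is 25 weeks.
Change in finish: 25 − 21 = +4 weeks.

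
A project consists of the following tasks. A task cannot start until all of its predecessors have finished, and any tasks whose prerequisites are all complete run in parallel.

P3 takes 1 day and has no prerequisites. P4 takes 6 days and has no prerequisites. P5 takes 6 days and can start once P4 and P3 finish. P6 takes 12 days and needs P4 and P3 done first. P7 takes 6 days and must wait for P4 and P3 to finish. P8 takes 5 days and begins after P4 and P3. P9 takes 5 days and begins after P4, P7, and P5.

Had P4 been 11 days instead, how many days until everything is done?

As given, the longest chain is P4→P6 = 6+12 = 18, so the finish is 18 days.
P4 lies on that path, so at 11 days the path becomes 23 days.
No other chain overtakes it, so the finish is 23 days.

23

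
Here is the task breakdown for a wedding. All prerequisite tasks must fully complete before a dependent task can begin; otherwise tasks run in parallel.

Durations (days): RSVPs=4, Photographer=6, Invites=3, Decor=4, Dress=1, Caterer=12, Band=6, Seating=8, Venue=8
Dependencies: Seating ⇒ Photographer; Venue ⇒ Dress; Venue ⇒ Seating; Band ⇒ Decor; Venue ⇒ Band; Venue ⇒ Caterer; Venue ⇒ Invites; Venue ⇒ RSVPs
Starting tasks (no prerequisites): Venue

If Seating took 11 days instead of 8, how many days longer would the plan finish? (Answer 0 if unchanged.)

Baseline: Venue→Seating→Photographer = 8+8+6 = 22 → 22 days.
Seating is on the critical path; changing it to 11 makes that path 25 days.
No other chain overtakes it, so the finish is 25 days.
Change in finish: 25 − 22 = +3 days.

3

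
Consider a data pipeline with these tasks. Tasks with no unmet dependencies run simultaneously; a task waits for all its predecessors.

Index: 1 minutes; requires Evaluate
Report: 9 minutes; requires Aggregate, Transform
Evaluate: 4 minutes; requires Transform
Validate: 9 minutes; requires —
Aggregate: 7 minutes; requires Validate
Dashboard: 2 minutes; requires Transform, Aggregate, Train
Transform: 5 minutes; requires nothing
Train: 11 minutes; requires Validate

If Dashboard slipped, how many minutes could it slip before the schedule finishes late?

Critical path: Validate→Aggregate→Report = 9+7+9 = 25, so the finish is 25 minutes.
Dashboard finishes as early as 22 and must finish by 25.
So Dashboard can slip 25 − 22 = 3 minutes.

3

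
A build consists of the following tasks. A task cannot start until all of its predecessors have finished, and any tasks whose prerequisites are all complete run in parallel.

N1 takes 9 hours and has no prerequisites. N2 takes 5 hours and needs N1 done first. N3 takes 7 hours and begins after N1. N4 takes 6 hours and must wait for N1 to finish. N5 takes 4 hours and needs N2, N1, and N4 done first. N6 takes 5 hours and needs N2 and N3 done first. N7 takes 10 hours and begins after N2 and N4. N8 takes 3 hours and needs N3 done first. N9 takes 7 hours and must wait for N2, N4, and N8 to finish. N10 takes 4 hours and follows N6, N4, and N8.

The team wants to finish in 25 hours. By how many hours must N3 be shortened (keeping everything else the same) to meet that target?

1

Current finish: 26 hours; target: 25.
N3 is on every critical path, so each hour cut from N3 cuts the finish by one (this holds down to a finish of 25).
Need 26 − 25 = 1 hour off N3 → N3 becomes 6 hours, finish becomes 25.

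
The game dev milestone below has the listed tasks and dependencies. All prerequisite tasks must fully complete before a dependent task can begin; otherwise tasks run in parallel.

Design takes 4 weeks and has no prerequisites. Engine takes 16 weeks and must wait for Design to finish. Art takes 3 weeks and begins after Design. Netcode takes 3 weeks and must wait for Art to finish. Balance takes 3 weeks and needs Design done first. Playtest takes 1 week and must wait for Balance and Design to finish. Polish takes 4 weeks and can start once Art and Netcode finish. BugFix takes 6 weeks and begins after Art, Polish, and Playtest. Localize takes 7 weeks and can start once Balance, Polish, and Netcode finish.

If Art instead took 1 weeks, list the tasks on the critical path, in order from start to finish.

Actual critical path: Design→Art→Netcode→Polish→Localize = 4+3+3+4+7 = 21 ⇒ 21 weeks.
Art is on the critical path; changing it to 1 makes that path 19 weeks.
Now Design→Engine = 4+16 = 20 is longest, so the finish becomes 20 weeks.

Design, Engine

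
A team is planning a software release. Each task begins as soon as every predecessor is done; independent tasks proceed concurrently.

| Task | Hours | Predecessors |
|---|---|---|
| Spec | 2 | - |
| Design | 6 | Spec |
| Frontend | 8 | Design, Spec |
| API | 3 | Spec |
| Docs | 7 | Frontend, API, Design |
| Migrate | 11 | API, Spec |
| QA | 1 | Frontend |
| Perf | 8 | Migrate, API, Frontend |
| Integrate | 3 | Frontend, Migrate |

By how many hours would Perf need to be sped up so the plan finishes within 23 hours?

1

Current finish: 24 hours; target: 23.
Perf is on every critical path, so each hour cut from Perf cuts the finish by one (this holds down to a finish of 23).
Need 24 − 23 = 1 hour off Perf → Perf becomes 7 hours, finish becomes 23.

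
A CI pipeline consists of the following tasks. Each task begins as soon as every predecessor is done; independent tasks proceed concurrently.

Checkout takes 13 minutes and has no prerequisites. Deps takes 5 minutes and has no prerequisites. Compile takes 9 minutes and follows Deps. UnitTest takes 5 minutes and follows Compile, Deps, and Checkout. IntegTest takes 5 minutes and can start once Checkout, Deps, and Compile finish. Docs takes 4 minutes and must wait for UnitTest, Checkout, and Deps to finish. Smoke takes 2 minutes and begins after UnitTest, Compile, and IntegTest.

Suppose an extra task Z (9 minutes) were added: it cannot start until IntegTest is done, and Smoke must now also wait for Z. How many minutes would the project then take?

Originally the project takes 23 minutes.
With Z inserted, Smoke now waits for max(UnitTest, Compile, IntegTest, Z).
New critical path: Deps→Compile→IntegTest→Z→Smoke = 5+9+5+9+2 = 30 ⇒ 30 minutes.

30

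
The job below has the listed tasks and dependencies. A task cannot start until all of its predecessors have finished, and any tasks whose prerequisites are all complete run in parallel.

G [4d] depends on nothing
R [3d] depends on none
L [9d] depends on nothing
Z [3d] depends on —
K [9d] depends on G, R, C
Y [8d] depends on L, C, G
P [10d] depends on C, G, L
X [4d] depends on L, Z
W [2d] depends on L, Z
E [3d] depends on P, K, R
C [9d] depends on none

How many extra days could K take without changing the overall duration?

The longest chain is L→P→E = 9+10+3 = 22; overall finish 22 days.
Longest path through K: 21 days (earliest finish 18, latest finish 19).
Slack of K = 10 − 9 = 1 day.

1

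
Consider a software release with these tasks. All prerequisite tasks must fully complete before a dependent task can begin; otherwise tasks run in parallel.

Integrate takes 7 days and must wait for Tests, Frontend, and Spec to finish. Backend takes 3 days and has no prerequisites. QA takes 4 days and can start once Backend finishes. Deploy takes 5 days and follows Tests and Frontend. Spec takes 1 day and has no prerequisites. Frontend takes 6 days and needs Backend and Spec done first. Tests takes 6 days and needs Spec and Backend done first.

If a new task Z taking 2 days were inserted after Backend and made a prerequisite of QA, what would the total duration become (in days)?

Originally the plan takes 16 days.
With Z inserted, QA now waits for max(Backend, Z).
New critical path: Backend→Frontend→Integrate = 3+6+7 = 16 ⇒ 16 days.

16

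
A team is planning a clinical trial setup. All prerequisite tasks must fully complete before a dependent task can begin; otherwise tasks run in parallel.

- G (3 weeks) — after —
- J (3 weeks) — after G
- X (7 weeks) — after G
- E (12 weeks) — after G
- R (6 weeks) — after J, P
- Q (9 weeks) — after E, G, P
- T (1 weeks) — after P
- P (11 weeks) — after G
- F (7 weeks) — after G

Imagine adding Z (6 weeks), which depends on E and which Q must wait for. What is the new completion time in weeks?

30

Originally the plan takes 24 weeks.
With Z inserted, Q now waits for max(E, G, P, Z).
New critical path: G→E→Z→Q = 3+12+6+9 = 30 ⇒ 30 weeks.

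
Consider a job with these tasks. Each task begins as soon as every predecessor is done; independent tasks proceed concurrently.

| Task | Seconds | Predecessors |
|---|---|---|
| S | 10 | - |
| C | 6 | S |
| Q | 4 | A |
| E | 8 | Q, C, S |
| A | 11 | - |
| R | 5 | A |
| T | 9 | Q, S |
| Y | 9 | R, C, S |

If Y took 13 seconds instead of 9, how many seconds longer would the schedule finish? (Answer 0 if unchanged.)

Critical path before the change: S→C→Y = 10+6+9 = 25 giving 25 seconds.
Y is on the critical path; changing it to 13 makes that path 29 seconds.
The critical path is still S→C→Y; finish is now 29 seconds.
Change in finish: 29 − 25 = +4 seconds.

4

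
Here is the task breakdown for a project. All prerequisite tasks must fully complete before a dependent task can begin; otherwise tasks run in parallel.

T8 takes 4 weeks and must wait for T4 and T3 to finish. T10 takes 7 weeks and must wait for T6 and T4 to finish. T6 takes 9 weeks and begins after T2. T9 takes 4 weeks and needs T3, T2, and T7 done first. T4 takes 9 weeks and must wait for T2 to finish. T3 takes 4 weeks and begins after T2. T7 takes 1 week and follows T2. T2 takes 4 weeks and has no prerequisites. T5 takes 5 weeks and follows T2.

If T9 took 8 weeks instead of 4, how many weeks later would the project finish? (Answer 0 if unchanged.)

Baseline: T2→T4→T10 = 4+9+7 = 20 → 20 weeks.
T9 has 8 weeks of float (longest path through it is 12).
No other chain overtakes it, so the finish is 20 weeks.
Change in finish: 20 − 20 = +0 weeks.

0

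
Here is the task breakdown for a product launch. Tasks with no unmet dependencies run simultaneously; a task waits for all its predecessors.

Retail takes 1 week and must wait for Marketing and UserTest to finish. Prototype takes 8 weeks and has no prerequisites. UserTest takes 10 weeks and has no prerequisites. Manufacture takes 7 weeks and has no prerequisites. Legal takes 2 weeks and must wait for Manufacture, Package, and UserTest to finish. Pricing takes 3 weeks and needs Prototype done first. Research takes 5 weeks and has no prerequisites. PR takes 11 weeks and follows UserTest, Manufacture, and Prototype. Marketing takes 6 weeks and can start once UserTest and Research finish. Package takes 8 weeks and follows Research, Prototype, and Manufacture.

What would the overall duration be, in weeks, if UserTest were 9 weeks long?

20

Critical path before the change: UserTest→PR = 10+11 = 21 giving 21 weeks.
UserTest lies on that path, so at 9 weeks the path becomes 20 weeks.
The critical path is still UserTest→PR; finish is now 20 weeks.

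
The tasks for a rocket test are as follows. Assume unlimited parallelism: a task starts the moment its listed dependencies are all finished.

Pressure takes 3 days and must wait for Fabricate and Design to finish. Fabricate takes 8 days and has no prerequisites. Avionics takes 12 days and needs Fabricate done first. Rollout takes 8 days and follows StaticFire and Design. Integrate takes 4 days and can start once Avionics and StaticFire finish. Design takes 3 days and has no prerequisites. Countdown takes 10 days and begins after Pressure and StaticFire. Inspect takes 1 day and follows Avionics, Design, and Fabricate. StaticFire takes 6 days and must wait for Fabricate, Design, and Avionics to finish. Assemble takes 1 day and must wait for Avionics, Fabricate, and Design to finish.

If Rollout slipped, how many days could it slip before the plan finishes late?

Critical path: Fabricate→Avionics→StaticFire→Countdown = 8+12+6+10 = 36, so the finish is 36 days.
The longest chain containing Rollout totals 34 days.
Slack of Rollout = 28 − 26 = 2 days.

2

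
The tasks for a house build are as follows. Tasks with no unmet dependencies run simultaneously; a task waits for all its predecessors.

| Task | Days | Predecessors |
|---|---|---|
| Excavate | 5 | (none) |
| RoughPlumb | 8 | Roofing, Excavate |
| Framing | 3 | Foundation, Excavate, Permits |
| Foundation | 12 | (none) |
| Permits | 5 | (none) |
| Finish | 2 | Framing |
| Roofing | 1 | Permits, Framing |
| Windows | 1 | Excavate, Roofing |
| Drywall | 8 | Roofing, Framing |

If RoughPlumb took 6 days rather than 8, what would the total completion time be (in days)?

Actual critical path: Foundation→Framing→Roofing→RoughPlumb = 12+3+1+8 = 24 ⇒ 24 days.
RoughPlumb lies on that path, so at 6 days the path becomes 22 days.
Now Foundation→Framing→Roofing→Drywall = 12+3+1+8 = 24 is longest, so the finish becomes 24 days.

24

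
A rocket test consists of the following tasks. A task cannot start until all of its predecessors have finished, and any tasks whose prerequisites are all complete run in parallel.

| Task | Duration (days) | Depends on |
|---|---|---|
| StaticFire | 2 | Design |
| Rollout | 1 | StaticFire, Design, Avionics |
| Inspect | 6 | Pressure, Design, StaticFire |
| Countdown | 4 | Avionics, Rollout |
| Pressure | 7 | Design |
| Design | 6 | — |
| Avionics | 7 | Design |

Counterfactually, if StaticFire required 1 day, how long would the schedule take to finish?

19

Critical path before the change: Design→Pressure→Inspect = 6+7+6 = 19 giving 19 days.
StaticFire is off the critical path — its longest chain is 14 days, giving 5 of slack.
That remains the longest chain; total 19 days.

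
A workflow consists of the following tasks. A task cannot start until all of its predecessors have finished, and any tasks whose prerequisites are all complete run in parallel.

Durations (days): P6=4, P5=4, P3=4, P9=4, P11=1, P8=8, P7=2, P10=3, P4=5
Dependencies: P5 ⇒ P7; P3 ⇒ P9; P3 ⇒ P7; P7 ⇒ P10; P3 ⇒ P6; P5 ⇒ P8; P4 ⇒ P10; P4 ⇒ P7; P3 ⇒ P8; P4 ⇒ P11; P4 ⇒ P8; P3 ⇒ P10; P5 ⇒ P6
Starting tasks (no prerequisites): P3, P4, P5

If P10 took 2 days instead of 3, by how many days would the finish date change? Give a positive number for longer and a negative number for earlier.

0

As given, the longest chain is P4→P8 = 5+8 = 13, so the finish is 13 days.
P10 is off the critical path — its longest chain is 10 days, giving 3 of slack.
No other chain overtakes it, so the finish is 13 days.
Change in finish: 13 − 13 = +0 days.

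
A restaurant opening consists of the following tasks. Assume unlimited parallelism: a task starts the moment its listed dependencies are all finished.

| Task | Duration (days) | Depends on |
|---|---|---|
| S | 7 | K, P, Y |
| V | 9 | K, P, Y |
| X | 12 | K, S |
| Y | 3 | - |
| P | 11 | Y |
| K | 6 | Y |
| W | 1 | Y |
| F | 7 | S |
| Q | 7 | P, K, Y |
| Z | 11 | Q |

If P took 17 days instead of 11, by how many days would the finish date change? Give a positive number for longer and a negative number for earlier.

Baseline: Y→P→S→X = 3+11+7+12 = 33 → 33 days.
P is on the critical path; changing it to 17 makes that path 39 days.
The critical path is still Y→P→S→X; finish is now 39 days.
Change in finish: 39 − 33 = +6 days.

6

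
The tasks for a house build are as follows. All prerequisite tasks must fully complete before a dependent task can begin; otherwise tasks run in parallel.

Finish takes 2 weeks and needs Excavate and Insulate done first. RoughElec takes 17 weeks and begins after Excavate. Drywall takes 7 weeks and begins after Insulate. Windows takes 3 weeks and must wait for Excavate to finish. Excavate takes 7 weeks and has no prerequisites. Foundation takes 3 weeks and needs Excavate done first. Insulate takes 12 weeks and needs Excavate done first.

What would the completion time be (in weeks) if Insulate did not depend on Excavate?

With the dependency in place, Excavate→Insulate→Drywall = 7+12+7 = 26 sets the finish at 26 weeks.
Without Excavate→Insulate, Insulate's earliest start moves from 7 to 0.
After: Excavate→RoughElec = 7+17 = 24 → 24 weeks.

24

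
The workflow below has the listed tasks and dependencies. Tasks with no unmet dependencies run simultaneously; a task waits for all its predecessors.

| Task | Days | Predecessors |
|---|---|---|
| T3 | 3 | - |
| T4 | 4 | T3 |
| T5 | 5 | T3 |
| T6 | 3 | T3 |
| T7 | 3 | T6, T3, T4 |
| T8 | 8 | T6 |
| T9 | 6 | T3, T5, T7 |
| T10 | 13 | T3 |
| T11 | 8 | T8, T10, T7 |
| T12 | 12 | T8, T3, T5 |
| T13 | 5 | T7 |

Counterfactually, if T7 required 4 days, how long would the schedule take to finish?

As given, the longest chain is T3→T6→T8→T12 = 3+3+8+12 = 26, so the finish is 26 days.
The longest path through T7 is only 18 days, so T7 has float 8.
No other chain overtakes it, so the finish is 26 days.

26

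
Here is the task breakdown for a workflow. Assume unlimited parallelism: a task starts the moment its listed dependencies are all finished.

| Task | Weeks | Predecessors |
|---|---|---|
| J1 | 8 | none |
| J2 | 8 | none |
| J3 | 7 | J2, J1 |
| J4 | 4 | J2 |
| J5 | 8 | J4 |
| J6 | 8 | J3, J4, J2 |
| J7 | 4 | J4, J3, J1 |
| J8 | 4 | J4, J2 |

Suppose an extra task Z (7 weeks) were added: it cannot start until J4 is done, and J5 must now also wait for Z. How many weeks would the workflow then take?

Originally the workflow takes 23 weeks.
With Z inserted, J5 now waits for max(J4, Z).
New critical path: J2→J4→Z→J5 = 8+4+7+8 = 27 ⇒ 27 weeks.

27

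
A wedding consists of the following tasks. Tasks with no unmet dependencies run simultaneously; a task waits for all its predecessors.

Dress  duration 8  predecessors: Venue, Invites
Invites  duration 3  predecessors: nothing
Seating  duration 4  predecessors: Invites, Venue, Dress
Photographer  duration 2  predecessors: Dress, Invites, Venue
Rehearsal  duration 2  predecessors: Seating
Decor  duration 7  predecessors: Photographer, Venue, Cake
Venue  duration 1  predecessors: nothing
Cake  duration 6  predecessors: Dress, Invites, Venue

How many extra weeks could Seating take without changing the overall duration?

Critical path: Invites→Dress→Cake→Decor = 3+8+6+7 = 24, so the finish is 24 weeks.
The longest chain containing Seating totals 17 weeks.
Float = 24 − 17 = 7.

7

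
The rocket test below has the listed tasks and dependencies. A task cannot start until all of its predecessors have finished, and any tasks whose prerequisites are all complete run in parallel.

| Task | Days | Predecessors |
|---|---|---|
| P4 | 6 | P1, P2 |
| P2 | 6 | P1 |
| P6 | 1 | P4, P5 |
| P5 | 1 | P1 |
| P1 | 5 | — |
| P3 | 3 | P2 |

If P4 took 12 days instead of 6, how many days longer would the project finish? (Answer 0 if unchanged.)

6

The binding path is P1→P2→P4→P6 = 5+6+6+1 = 18; finish at 18 days.
P4 is on the critical path; changing it to 12 makes that path 24 days.
The critical path is still P1→P2→P4→P6; finish is now 24 days.
Change in finish: 24 − 18 = +6 days.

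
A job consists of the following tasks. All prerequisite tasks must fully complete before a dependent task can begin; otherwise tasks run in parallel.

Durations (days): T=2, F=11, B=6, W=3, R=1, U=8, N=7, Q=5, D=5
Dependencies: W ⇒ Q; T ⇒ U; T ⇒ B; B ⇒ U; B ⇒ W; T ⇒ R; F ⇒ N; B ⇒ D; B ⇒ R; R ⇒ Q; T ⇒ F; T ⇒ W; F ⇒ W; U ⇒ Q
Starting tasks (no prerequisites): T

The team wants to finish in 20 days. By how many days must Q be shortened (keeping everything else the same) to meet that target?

Current finish: 21 days; target: 20.
Q is on every critical path, so each day cut from Q cuts the finish by one (this holds down to a finish of 20).
Need 21 − 20 = 1 day off Q → Q becomes 4 days, finish becomes 20.

1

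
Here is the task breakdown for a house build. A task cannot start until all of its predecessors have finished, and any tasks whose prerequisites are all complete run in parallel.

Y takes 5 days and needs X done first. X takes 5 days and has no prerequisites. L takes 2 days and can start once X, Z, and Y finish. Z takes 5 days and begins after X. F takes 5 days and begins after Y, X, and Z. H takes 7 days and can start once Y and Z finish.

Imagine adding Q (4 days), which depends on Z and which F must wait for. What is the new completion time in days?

Originally the plan takes 17 days.
With Q inserted, F now waits for max(Y, X, Z, Q).
New critical path: X→Z→Q→F = 5+5+4+5 = 19 ⇒ 19 days.

19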